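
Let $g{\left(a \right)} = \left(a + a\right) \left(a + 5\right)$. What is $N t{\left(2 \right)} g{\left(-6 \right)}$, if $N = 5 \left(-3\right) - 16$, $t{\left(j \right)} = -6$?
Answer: $2232$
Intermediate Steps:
$g{\left(a \right)} = 2 a \left(5 + a\right)$
$N = -31$ ($N = -15 - 16 = -31$)
$N t{\left(2 \right)} g{\left(-6 \right)} = \left(-31\right) \left(-6\right) 2 \left(-6\right) \left(5 - 6\right) = 186 \cdot 2 \left(-6\right) \left(-1\right) = 186 \cdot 12 = 2232$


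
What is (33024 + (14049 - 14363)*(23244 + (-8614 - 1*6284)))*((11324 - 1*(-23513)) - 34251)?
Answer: -1516345320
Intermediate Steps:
(33024 + (14049 - 14363)*(23244 + (-8614 - 1*6284)))*((11324 - 1*(-23513)) - 34251) = (33024 - 314*(23244 + (-8614 - 6284)))*((11324 + 23513) - 34251) = (33024 - 314*(23244 - 14898))*(34837 - 34251) = (33024 - 314*8346)*586 = (33024 - 2620644)*586 = -2587620*586 = -1516345320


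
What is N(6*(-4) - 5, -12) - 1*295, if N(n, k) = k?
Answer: -307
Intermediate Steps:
N(6*(-4) - 5, -12) - 1*295 = -12 - 1*295 = -12 - 295 = -307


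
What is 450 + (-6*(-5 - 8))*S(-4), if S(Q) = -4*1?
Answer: 138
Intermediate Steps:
S(Q) = -4
450 + (-6*(-5 - 8))*S(-4) = 450 - 6*(-5 - 8)*(-4) = 450 - 6*(-13)*(-4) = 450 + 78*(-4) = 450 - 312 = 138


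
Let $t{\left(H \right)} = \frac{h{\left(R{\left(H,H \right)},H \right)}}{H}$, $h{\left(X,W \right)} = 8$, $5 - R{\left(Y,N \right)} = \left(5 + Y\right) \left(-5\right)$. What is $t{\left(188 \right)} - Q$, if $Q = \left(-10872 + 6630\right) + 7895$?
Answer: $- \frac{171689}{47} \approx -3653.0$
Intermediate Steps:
$R{\left(Y,N \right)} = 30 + 5 Y$ ($R{\left(Y,N \right)} = 5 - \left(5 + Y\right) \left(-5\right) = 5 - \left(-25 - 5 Y\right) = 5 + \left(25 + 5 Y\right) = 30 + 5 Y$)
$Q = 3653$ ($Q = -4242 + 7895 = 3653$)
$t{\left(H \right)} = \frac{8}{H}$
$t{\left(188 \right)} - Q = \frac{8}{188} - 3653 = 8 \cdot \frac{1}{188} - 3653 = \frac{2}{47} - 3653 = - \frac{171689}{47}$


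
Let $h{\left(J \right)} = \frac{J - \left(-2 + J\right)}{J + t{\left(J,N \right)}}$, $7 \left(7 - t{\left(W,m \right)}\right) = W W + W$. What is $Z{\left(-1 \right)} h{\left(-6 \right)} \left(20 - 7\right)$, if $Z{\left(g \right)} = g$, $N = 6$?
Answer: $\frac{182}{23} \approx 7.913$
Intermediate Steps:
$t{\left(W,m \right)} = 7 - \frac{W}{7} - \frac{W^{2}}{7}$ ($t{\left(W,m \right)} = 7 - \frac{W W + W}{7} = 7 - \frac{W^{2} + W}{7} = 7 - \frac{W + W^{2}}{7} = 7 - \left(\frac{W}{7} + \frac{W^{2}}{7}\right) = 7 - \frac{W}{7} - \frac{W^{2}}{7}$)
$h{\left(J \right)} = \frac{2}{7 - \frac{J^{2}}{7} + \frac{6 J}{7}}$ ($h{\left(J \right)} = \frac{J - \left(-2 + J\right)}{J - \left(-7 + \frac{J}{7} + \frac{J^{2}}{7}\right)} = \frac{2}{7 - \frac{J^{2}}{7} + \frac{6 J}{7}}$)
$Z{\left(-1 \right)} h{\left(-6 \right)} \left(20 - 7\right) = - \frac{14}{49 - \left(-6\right)^{2} + 6 \left(-6\right)} \left(20 - 7\right) = - \frac{14}{49 - 36 - 36} \cdot 13 = - \frac{14}{-23} \cdot 13 = - \frac{14 \left(-1\right)}{23} \cdot 13 = \left(-1\right) \left(- \frac{14}{23}\right) 13 = \frac{14}{23} \cdot 13 = \frac{182}{23}$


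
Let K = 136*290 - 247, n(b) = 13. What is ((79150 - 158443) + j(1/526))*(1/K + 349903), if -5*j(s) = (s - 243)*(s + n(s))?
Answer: -74615276926669388078/2710940617 ≈ -2.7524e+10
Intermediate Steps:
j(s) = -(-243 + s)*(13 + s)/5 (j(s) = -(s - 243)*(s + 13)/5 = -(-243 + s)*(13 + s)/5)
K = 39193 (K = 39440 - 247 = 39193)
((79150 - 158443) + j(1/526))*(1/K + 349903) = ((79150 - 158443) + (3159/5 + 46/526 - (1/526)²/5))*(1/39193 + 349903) = (-79293 + (3159/5 + 46*(1/526) - (1/526)²/5))*(1/39193 + 349903) = (-79293 + (3159/5 + 23/263 - ⅕*1/276676))*(13713748280/39193) = (-79293 + (3159/5 + 23/263 - 1/1383380))*(13713748280/39193) = (-79293 + 874140463/1383380)*(13713748280/39193) = -108818209877/1383380*13713748280/39193 = -74615276926669388078/2710940617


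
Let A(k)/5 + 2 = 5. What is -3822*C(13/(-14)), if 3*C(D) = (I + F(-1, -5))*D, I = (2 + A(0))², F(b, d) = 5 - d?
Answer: 353717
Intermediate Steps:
A(k) = 15 (A(k) = -10 + 5*5 = -10 + 25 = 15)
I = 289 (I = (2 + 15)² = 17² = 289)
C(D) = 299*D/3 (C(D) = ((289 + (5 - 1*(-5)))*D)/3 = ((289 + (5 + 5))*D)/3 = ((289 + 10)*D)/3 = (299*D)/3 = 299*D/3)
-3822*C(13/(-14)) = -380926*13/(-14) = -380926*13*(-1/14) = -380926*(-13)/14 = -3822*(-3887/42) = 353717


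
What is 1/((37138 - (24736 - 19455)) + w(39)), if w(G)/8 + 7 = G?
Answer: 1/32113 ≈ 3.1140e-5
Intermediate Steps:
w(G) = -56 + 8*G
1/((37138 - (24736 - 19455)) + w(39)) = 1/((37138 - (24736 - 19455)) + (-56 + 8*39)) = 1/((37138 - 1*5281) + (-56 + 312)) = 1/((37138 - 5281) + 256) = 1/(31857 + 256) = 1/32113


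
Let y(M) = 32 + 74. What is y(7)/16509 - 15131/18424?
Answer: -247844735/304161816 ≈ -0.81485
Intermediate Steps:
y(M) = 106
y(7)/16509 - 15131/18424 = 106/16509 - 15131/18424 = -247844735/304161816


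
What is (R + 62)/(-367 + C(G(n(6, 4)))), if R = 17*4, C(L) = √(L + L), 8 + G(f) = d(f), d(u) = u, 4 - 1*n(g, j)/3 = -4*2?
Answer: -47710/134633 - 260*√14/134633 ≈ -0.36160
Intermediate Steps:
n(g, j) = 36 (n(g, j) = 12 - (-12)*2 = 12 - 3*(-8) = 12 + 24 = 36)
G(f) = -8 + f
C(L) = √2*√L (C(L) = √(2*L) = √2*√L)
R = 68
(R + 62)/(-367 + C(G(n(6, 4)))) = (68 + 62)/(-367 + √2*√(-8 + 36)) = 130/(-367 + √2*√28) = 130/(-367 + √2*(2*√7)) = 130/(-367 + 2*√14)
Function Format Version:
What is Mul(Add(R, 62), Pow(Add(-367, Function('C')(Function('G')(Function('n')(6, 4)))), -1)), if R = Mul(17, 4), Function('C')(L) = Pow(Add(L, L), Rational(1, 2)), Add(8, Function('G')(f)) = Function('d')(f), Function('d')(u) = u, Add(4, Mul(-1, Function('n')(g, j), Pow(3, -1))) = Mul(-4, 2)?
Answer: Add(Rational(-47710, 134633), Mul(Rational(-260, 134633), Pow(14, Rational(1, 2)))) ≈ -0.36160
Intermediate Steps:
Function('n')(g, j) = 36 (Function('n')(g, j) = Add(12, Mul(-3, Mul(-4, 2))) = Add(12, Mul(-3, -8)) = Add(12, 24) = 36)
Function('G')(f) = Add(-8, f)
Function('C')(L) = Mul(Pow(2, Rational(1, 2)), Pow(L, Rational(1, 2))) (Function('C')(L) = Pow(Mul(2, L), Rational(1, 2)) = Mul(Pow(2, Rational(1, 2)), Pow(L, Rational(1, 2))))
R = 68
Mul(Add(R, 62), Pow(Add(-367, Function('C')(Function('G')(Function('n')(6, 4)))), -1)) = Mul(Add(68, 62), Pow(Add(-367, Mul(Pow(2, Rational(1, 2)), Pow(Add(-8, 36), Rational(1, 2)))), -1)) = Mul(130, Pow(Add(-367, Mul(Pow(2, Rational(1, 2)), Pow(28, Rational(1, 2)))), -1)) = Mul(130, Pow(Add(-367, Mul(Pow(2, Rational(1, 2)), Mul(2, Pow(7, Rational(1, 2))))), -1)) = Mul(130, Pow(Add(-367, Mul(2, Pow(14, Rational(1, 2)))), -1))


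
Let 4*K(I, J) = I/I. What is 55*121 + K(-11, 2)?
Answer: 26621/4 ≈ 6655.3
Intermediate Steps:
K(I, J) = ¼ (K(I, J) = (I/I)/4 = (¼)*1 = ¼)
55*121 + K(-11, 2) = 55*121 + ¼ = 6655 + ¼ = 26621/4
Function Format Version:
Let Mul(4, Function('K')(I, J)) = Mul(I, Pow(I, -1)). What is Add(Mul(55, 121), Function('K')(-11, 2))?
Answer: Rational(26621, 4) ≈ 6655.3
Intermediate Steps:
Function('K')(I, J) = Rational(1, 4) (Function('K')(I, J) = Mul(Rational(1, 4), Mul(I, Pow(I, -1))) = Mul(Rational(1, 4), 1) = Rational(1, 4))
Add(Mul(55, 121), Function('K')(-11, 2)) = Add(Mul(55, 121), Rational(1, 4)) = Add(6655, Rational(1, 4)) = Rational(26621, 4)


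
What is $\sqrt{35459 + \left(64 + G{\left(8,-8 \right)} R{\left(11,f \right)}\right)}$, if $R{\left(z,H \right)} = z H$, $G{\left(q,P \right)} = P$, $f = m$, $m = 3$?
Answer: $\sqrt{35259} \approx 187.77$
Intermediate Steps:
$f = 3$
$R{\left(z,H \right)} = H z$
$\sqrt{35459 + \left(64 + G{\left(8,-8 \right)} R{\left(11,f \right)}\right)} = \sqrt{35459 + \left(64 - 8 \cdot 3 \cdot 11\right)} = \sqrt{35459 + \left(64 - 264\right)} = \sqrt{35459 - 200} = \sqrt{35259}$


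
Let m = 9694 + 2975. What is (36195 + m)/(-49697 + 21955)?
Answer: -24432/13871 ≈ -1.7614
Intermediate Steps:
m = 12669
(36195 + m)/(-49697 + 21955) = (36195 + 12669)/(-49697 + 21955) = 48864/(-27742) = 48864*(-1/27742) = -24432/13871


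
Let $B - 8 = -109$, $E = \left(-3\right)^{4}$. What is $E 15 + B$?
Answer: $1114$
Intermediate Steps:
$E = 81$
$B = -101$ ($B = 8 - 109 = -101$)
$E 15 + B = 81 \cdot 15 - 101 = 1215 - 101 = 1114$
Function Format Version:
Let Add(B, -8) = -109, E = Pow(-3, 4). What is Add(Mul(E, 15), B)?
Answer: 1114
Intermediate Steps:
E = 81
B = -101 (B = Add(8, -109) = -101)
Add(Mul(E, 15), B) = Add(Mul(81, 15), -101) = Add(1215, -101) = 1114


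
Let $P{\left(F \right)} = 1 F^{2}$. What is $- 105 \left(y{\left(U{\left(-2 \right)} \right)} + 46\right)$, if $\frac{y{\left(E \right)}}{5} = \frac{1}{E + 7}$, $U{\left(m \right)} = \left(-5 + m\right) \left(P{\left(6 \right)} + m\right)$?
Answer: $- \frac{53105}{11} \approx -4827.7$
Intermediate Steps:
$P{\left(F \right)} = F^{2}$
$U{\left(m \right)} = \left(-5 + m\right) \left(36 + m\right)$ ($U{\left(m \right)} = \left(-5 + m\right) \left(6^{2} + m\right) = \left(-5 + m\right) \left(36 + m\right)$)
$y{\left(E \right)} = \frac{5}{7 + E}$ ($y{\left(E \right)} = \frac{5}{E + 7} = \frac{5}{7 + E}$)
$- 105 \left(y{\left(U{\left(-2 \right)} \right)} + 46\right) = - 105 \left(\frac{5}{7 + \left(-180 + \left(-2\right)^{2} + 31 \left(-2\right)\right)} + 46\right) = - 105 \left(\frac{5}{7 - 238} + 46\right) = - 105 \left(\frac{5}{-231} + 46\right) = - 105 \left(5 \left(- \frac{1}{231}\right) + 46\right) = - 105 \left(- \frac{5}{231} + 46\right) = \left(-105\right) \frac{10621}{231} = - \frac{53105}{11}$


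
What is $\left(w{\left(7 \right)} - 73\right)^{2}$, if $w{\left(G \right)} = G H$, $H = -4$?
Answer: $10201$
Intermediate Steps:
$w{\left(G \right)} = - 4 G$ ($w{\left(G \right)} = G \left(-4\right) = - 4 G$)
$\left(w{\left(7 \right)} - 73\right)^{2} = \left(\left(-4\right) 7 - 73\right)^{2} = \left(-28 - 73\right)^{2} = \left(-101\right)^{2} = 10201$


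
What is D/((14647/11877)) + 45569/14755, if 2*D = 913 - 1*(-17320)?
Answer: 3196579444741/432232970 ≈ 7395.5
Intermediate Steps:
D = 18233/2 (D = (913 - 1*(-17320))/2 = (913 + 17320)/2 = (½)*18233 = 18233/2 ≈ 9116.5)
D/((14647/11877)) + 45569/14755 = 18233/(2*((14647/11877))) + 45569/14755 = 18233/(2*((14647*(1/11877)))) + 45569*(1/14755) = 18233/(2*(14647/11877)) + 45569/14755 = (18233/2)*(11877/14647) + 45569/14755 = 216553341/29294 + 45569/14755 = 3196579444741/432232970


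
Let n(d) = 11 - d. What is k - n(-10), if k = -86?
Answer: -107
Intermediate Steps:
k - n(-10) = -86 - (11 - 1*(-10)) = -86 - (11 + 10) = -86 - 1*21 = -86 - 21 = -107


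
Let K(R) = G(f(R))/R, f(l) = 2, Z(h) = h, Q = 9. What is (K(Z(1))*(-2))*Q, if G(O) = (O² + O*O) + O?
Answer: -180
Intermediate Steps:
G(O) = O + 2*O² (G(O) = (O² + O²) + O = 2*O² + O = O + 2*O²)
K(R) = 10/R (K(R) = (2*(1 + 2*2))/R = (2*(1 + 4))/R = (2*5)/R = 10/R)
(K(Z(1))*(-2))*Q = ((10/1)*(-2))*9 = ((10*1)*(-2))*9 = (10*(-2))*9 = -20*9 = -180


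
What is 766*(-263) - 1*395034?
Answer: -596492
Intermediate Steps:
766*(-263) - 1*395034 = -201458 - 395034 = -596492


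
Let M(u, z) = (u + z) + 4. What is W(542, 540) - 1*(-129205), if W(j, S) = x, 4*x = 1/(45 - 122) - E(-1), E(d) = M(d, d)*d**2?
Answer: 39794985/308 ≈ 1.2920e+5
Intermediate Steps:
M(u, z) = 4 + u + z
E(d) = d**2*(4 + 2*d) (E(d) = (4 + d + d)*d**2 = (4 + 2*d)*d**2 = d**2*(4 + 2*d))
x = -155/308 (x = (1/(45 - 122) - 2*(-1)**2*(2 - 1))/4 = (1/(-77) - 2)/4 = (-1/77 - 1*2)/4 = (-1/77 - 2)/4 = (1/4)*(-155/77) = -155/308 ≈ -0.50325)
W(j, S) = -155/308
W(542, 540) - 1*(-129205) = -155/308 - 1*(-129205) = -155/308 + 129205 = 39794985/308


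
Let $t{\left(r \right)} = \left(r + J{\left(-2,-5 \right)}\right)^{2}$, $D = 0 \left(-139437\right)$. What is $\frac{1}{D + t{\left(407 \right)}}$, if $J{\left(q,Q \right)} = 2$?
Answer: $\frac{1}{167281} \approx 5.978 \cdot 10^{-6}$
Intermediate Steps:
$D = 0$
$t{\left(r \right)} = \left(2 + r\right)^{2}$ ($t{\left(r \right)} = \left(r + 2\right)^{2} = \left(2 + r\right)^{2}$)
$\frac{1}{D + t{\left(407 \right)}} = \frac{1}{0 + \left(2 + 407\right)^{2}} = \frac{1}{0 + 409^{2}} = \frac{1}{0 + 167281} = \frac{1}{167281}$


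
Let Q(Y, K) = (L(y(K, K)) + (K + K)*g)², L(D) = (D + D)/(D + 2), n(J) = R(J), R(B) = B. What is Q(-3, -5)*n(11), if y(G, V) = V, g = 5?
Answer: 215600/9 ≈ 23956.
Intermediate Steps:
n(J) = J
L(D) = 2*D/(2 + D) (L(D) = (2*D)/(2 + D) = 2*D/(2 + D))
Q(Y, K) = (10*K + 2*K/(2 + K))² (Q(Y, K) = (2*K/(2 + K) + (K + K)*5)² = (2*K/(2 + K) + (2*K)*5)² = (2*K/(2 + K) + 10*K)² = (10*K + 2*K/(2 + K))²)
Q(-3, -5)*n(11) = (4*(-5)²*(11 + 5*(-5))²/(2 - 5)²)*11 = (4*25*(11 - 25)²/(-3)²)*11 = (4*25*(⅑)*(-14)²)*11 = (4*25*(⅑)*196)*11 = (19600/9)*11 = 215600/9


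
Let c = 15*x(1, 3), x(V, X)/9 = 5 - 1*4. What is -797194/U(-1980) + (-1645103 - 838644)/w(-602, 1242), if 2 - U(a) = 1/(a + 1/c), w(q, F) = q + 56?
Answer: -16431219904675/41709174 ≈ -3.9395e+5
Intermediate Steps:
x(V, X) = 9 (x(V, X) = 9*(5 - 1*4) = 9*(5 - 4) = 9*1 = 9)
w(q, F) = 56 + q
c = 135 (c = 15*9 = 135)
U(a) = 2 - 1/(1/135 + a) (U(a) = 2 - 1/(a + 1/135) = 2 - 1/(1/135 + a))
-797194/U(-1980) + (-1645103 - 838644)/w(-602, 1242) = -797194*(1 + 135*(-1980))/(-133 + 270*(-1980)) + (-1645103 - 838644)/(56 - 602) = -797194*(1 - 267300)/(-133 - 534600) - 2483747/(-546) = -797194/(-534733/(-267299)) - 2483747*(-1/546) = -797194/((-1/267299*(-534733))) + 354821/78 = -797194/534733/267299 + 354821/78 = -797194*267299/534733 + 354821/78 = -213089159006/534733 + 354821/78 = -16431219904675/41709174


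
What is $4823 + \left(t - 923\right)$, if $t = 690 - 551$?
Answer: $4039$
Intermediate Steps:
$t = 139$ ($t = 690 - 551 = 139$)
$4823 + \left(t - 923\right) = 4823 + \left(139 - 923\right) = 4823 - 784 = 4039$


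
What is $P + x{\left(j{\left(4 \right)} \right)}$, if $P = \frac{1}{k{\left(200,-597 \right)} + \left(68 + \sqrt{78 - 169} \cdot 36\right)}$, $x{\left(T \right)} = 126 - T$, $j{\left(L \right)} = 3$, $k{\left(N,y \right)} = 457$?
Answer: $\frac{2305168}{18741} - \frac{4 i \sqrt{91}}{43729} \approx 123.0 - 0.00087259 i$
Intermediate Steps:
$P = \frac{1}{525 + 36 i \sqrt{91}}$ ($P = \frac{1}{457 + \left(68 + \sqrt{78 - 169} \cdot 36\right)} = \frac{1}{457 + \left(68 + \sqrt{-91} \cdot 36\right)} = \frac{1}{457 + \left(68 + i \sqrt{91} \cdot 36\right)} = \frac{1}{457 + \left(68 + 36 i \sqrt{91}\right)} = \frac{1}{525 + 36 i \sqrt{91}} \approx 0.001334 - 0.00087259 i$)
$P + x{\left(j{\left(4 \right)} \right)} = \left(\frac{25}{18741} - \frac{4 i \sqrt{91}}{43729}\right) + \left(126 - 3\right) = \left(\frac{25}{18741} - \frac{4 i \sqrt{91}}{43729}\right) + 123 = \frac{2305168}{18741} - \frac{4 i \sqrt{91}}{43729}$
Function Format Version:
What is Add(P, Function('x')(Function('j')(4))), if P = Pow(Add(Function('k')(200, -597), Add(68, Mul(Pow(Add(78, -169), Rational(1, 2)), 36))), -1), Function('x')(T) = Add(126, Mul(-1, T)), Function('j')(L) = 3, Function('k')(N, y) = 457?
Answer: Add(Rational(2305168, 18741), Mul(Rational(-4, 43729), I, Pow(91, Rational(1, 2)))) ≈ Add(123.00, Mul(-0.00087259, I))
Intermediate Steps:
P = Pow(Add(525, Mul(36, I, Pow(91, Rational(1, 2)))), -1) (P = Pow(Add(457, Add(68, Mul(Pow(Add(78, -169), Rational(1, 2)), 36))), -1) = Pow(Add(457, Add(68, Mul(Pow(-91, Rational(1, 2)), 36))), -1) = Pow(Add(457, Add(68, Mul(Mul(I, Pow(91, Rational(1, 2))), 36))), -1) = Pow(Add(457, Add(68, Mul(36, I, Pow(91, Rational(1, 2))))), -1) = Pow(Add(525, Mul(36, I, Pow(91, Rational(1, 2)))), -1) ≈ Add(0.0013340, Mul(-0.00087259, I)))
Add(P, Function('x')(Function('j')(4))) = Add(Add(Rational(25, 18741), Mul(Rational(-4, 43729), I, Pow(91, Rational(1, 2)))), Add(126, Mul(-1, 3))) = Add(Add(Rational(25, 18741), Mul(Rational(-4, 43729), I, Pow(91, Rational(1, 2)))), Add(126, -3)) = Add(Add(Rational(25, 18741), Mul(Rational(-4, 43729), I, Pow(91, Rational(1, 2)))), 123) = Add(Rational(2305168, 18741), Mul(Rational(-4, 43729), I, Pow(91, Rational(1, 2))))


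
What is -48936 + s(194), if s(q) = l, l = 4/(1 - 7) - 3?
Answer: -146819/3 ≈ -48940.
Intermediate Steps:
l = -11/3 (l = 4/(-6) - 3 = 4*(-⅙) - 3 = -⅔ - 3 = -11/3 ≈ -3.6667)
s(q) = -11/3
-48936 + s(194) = -48936 - 11/3 = -146819/3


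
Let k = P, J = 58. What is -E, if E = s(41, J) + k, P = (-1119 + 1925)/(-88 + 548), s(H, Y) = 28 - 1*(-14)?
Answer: -10063/230 ≈ -43.752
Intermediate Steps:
s(H, Y) = 42 (s(H, Y) = 28 + 14 = 42)
P = 403/230 (P = 806/460 = 806*(1/460) = 403/230 ≈ 1.7522)
k = 403/230 ≈ 1.7522
E = 10063/230 (E = 42 + 403/230 = 10063/230 ≈ 43.752)
-E = -1*10063/230 = -10063/230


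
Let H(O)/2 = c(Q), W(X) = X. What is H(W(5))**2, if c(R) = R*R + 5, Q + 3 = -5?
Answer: 19044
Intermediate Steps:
Q = -8 (Q = -3 - 5 = -8)
c(R) = 5 + R**2 (c(R) = R**2 + 5 = 5 + R**2)
H(O) = 138 (H(O) = 2*(5 + (-8)**2) = 2*(5 + 64) = 2*69 = 138)
H(W(5))**2 = 138**2 = 19044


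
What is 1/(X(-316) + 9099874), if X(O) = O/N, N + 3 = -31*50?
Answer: 1553/14132104638 ≈ 1.0989e-7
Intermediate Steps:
N = -1553 (N = -3 - 31*50 = -3 - 1550 = -1553)
X(O) = -O/1553 (X(O) = O/(-1553) = O*(-1/1553) = -O/1553)
1/(X(-316) + 9099874) = 1/(-1/1553*(-316) + 9099874) = 1/(316/1553 + 9099874) = 1/(14132104638/1553) = 1553/14132104638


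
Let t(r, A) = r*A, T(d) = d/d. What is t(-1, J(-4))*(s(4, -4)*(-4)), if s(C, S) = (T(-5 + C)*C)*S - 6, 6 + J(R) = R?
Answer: 880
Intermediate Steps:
T(d) = 1
J(R) = -6 + R
s(C, S) = -6 + C*S (s(C, S) = (1*C)*S - 6 = C*S - 6 = -6 + C*S)
t(r, A) = A*r
t(-1, J(-4))*(s(4, -4)*(-4)) = ((-6 - 4)*(-1))*((-6 + 4*(-4))*(-4)) = (-10*(-1))*((-6 - 16)*(-4)) = 10*(-22*(-4)) = 10*88 = 880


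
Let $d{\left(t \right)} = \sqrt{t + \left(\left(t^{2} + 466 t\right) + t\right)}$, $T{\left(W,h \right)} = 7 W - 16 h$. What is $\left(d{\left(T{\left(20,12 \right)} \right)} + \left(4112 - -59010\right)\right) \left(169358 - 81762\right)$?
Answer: $5529234712 + 9109984 i \sqrt{2} \approx 5.5292 \cdot 10^{9} + 1.2883 \cdot 10^{7} i$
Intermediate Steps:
$T{\left(W,h \right)} = - 16 h + 7 W$
$d{\left(t \right)} = \sqrt{t^{2} + 468 t}$ ($d{\left(t \right)} = \sqrt{t + \left(t^{2} + 467 t\right)} = \sqrt{t^{2} + 468 t}$)
$\left(d{\left(T{\left(20,12 \right)} \right)} + \left(4112 - -59010\right)\right) \left(169358 - 81762\right) = \left(\sqrt{\left(\left(-16\right) 12 + 7 \cdot 20\right) \left(468 + \left(\left(-16\right) 12 + 7 \cdot 20\right)\right)} + \left(4112 - -59010\right)\right) \left(169358 - 81762\right) = \left(\sqrt{\left(-192 + 140\right) \left(468 + \left(-192 + 140\right)\right)} + \left(4112 + 59010\right)\right) 87596 = \left(\sqrt{- 52 \left(468 - 52\right)} + 63122\right) 87596 = \left(\sqrt{\left(-52\right) 416} + 63122\right) 87596 = \left(\sqrt{-21632} + 63122\right) 87596 = \left(104 i \sqrt{2} + 63122\right) 87596 = \left(63122 + 104 i \sqrt{2}\right) 87596 = 5529234712 + 9109984 i \sqrt{2}$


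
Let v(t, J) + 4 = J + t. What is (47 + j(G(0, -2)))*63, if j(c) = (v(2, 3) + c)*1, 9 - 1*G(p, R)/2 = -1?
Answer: 4284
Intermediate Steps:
v(t, J) = -4 + J + t (v(t, J) = -4 + (J + t) = -4 + J + t)
G(p, R) = 20 (G(p, R) = 18 - 2*(-1) = 18 + 2 = 20)
j(c) = 1 + c (j(c) = ((-4 + 3 + 2) + c)*1 = (1 + c)*1 = 1 + c)
(47 + j(G(0, -2)))*63 = (47 + (1 + 20))*63 = (47 + 21)*63 = 68*63 = 4284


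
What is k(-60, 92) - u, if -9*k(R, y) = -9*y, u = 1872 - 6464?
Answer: 4684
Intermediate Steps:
u = -4592
k(R, y) = y (k(R, y) = -(-1)*y = y)
k(-60, 92) - u = 92 - 1*(-4592) = 92 + 4592 = 4684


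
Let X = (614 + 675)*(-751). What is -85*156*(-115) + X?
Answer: 556861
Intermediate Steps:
X = -968039 (X = 1289*(-751) = -968039)
-85*156*(-115) + X = -85*156*(-115) - 968039 = -13260*(-115) - 968039 = 1524900 - 968039 = 556861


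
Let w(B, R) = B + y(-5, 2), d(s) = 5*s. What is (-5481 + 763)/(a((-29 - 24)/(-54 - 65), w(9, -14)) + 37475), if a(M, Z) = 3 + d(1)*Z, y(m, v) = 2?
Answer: -4718/37533 ≈ -0.12570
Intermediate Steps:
w(B, R) = 2 + B (w(B, R) = B + 2 = 2 + B)
a(M, Z) = 3 + 5*Z (a(M, Z) = 3 + (5*1)*Z = 3 + 5*Z)
(-5481 + 763)/(a((-29 - 24)/(-54 - 65), w(9, -14)) + 37475) = (-5481 + 763)/((3 + 5*(2 + 9)) + 37475) = -4718/((3 + 5*11) + 37475) = -4718/((3 + 55) + 37475) = -4718/(58 + 37475) = -4718/37533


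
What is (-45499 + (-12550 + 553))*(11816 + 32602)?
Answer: -2553857328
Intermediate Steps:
(-45499 + (-12550 + 553))*(11816 + 32602) = (-45499 - 11997)*44418 = -57496*44418 = -2553857328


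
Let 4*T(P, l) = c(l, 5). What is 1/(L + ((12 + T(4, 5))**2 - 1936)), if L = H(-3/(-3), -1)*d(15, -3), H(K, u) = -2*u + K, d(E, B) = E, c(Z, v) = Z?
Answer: -16/27447 ≈ -0.00058294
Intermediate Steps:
T(P, l) = l/4
H(K, u) = K - 2*u
L = 45 (L = (-3/(-3) - 2*(-1))*15 = (-3*(-1/3) + 2)*15 = (1 + 2)*15 = 3*15 = 45)
1/(L + ((12 + T(4, 5))**2 - 1936)) = 1/(45 + ((12 + (1/4)*5)**2 - 1936)) = 1/(45 + ((12 + 5/4)**2 - 1936)) = 1/(45 + ((53/4)**2 - 1936)) = 1/(45 + (2809/16 - 1936)) = 1/(45 - 28167/16) = 1/(-27447/16) = -16/27447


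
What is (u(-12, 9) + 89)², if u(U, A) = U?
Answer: 5929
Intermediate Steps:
(u(-12, 9) + 89)² = (-12 + 89)² = 77² = 5929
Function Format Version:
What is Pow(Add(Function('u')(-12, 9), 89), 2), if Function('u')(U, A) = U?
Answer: 5929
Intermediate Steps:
Pow(Add(Function('u')(-12, 9), 89), 2) = Pow(Add(-12, 89), 2) = Pow(77, 2) = 5929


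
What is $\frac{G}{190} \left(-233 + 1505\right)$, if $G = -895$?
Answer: $- \frac{113844}{19} \approx -5991.8$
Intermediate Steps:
$\frac{G}{190} \left(-233 + 1505\right) = - \frac{895}{190} \left(-233 + 1505\right) = \left(-895\right) \frac{1}{190} \cdot 1272 = \left(- \frac{179}{38}\right) 1272 = - \frac{113844}{19}$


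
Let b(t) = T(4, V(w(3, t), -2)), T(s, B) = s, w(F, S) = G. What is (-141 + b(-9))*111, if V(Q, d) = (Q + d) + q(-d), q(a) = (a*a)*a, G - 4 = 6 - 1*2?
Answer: -15207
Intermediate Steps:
G = 8 (G = 4 + (6 - 1*2) = 4 + (6 - 2) = 4 + 4 = 8)
q(a) = a³ (q(a) = a²*a = a³)
w(F, S) = 8
V(Q, d) = Q + d - d³ (V(Q, d) = (Q + d) + (-d)³ = (Q + d) - d³ = Q + d - d³)
b(t) = 4
(-141 + b(-9))*111 = (-141 + 4)*111 = -137*111 = -15207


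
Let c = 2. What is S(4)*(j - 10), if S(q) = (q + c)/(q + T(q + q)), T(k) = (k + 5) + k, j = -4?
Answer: -84/25 ≈ -3.3600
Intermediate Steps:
T(k) = 5 + 2*k (T(k) = (5 + k) + k = 5 + 2*k)
S(q) = (2 + q)/(5 + 5*q) (S(q) = (q + 2)/(q + (5 + 2*(q + q))) = (2 + q)/(q + (5 + 2*(2*q))) = (2 + q)/(q + (5 + 4*q)) = (2 + q)/(5 + 5*q))
S(4)*(j - 10) = ((2 + 4)/(5*(1 + 4)))*(-4 - 10) = ((⅕)*6/5)*(-14) = ((⅕)*(⅕)*6)*(-14) = (6/25)*(-14) = -84/25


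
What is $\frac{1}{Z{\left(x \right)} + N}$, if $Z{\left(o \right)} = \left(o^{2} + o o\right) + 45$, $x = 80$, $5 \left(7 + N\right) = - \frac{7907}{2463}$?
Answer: $\frac{12315}{158092063} \approx 7.7898 \cdot 10^{-5}$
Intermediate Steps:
$N = - \frac{94112}{12315}$ ($N = -7 + \frac{\left(-7907\right) \frac{1}{2463}}{5} = -7 + \frac{1}{5} \left(- \frac{7907}{2463}\right) = -7 - \frac{7907}{12315} = - \frac{94112}{12315} \approx -7.6421$)
$Z{\left(o \right)} = 45 + 2 o^{2}$ ($Z{\left(o \right)} = \left(o^{2} + o^{2}\right) + 45 = 2 o^{2} + 45 = 45 + 2 o^{2}$)
$\frac{1}{Z{\left(x \right)} + N} = \frac{1}{\left(45 + 2 \cdot 80^{2}\right) - \frac{94112}{12315}} = \frac{1}{\left(45 + 2 \cdot 6400\right) - \frac{94112}{12315}} = \frac{1}{\left(45 + 12800\right) - \frac{94112}{12315}} = \frac{1}{12845 - \frac{94112}{12315}} = \frac{1}{\frac{158092063}{12315}} = \frac{12315}{158092063}$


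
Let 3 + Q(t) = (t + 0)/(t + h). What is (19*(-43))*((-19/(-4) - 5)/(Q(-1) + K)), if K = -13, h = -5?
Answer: -129/10 ≈ -12.900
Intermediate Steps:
Q(t) = -3 + t/(-5 + t) (Q(t) = -3 + (t + 0)/(t - 5) = -3 + t/(-5 + t))
(19*(-43))*((-19/(-4) - 5)/(Q(-1) + K)) = (19*(-43))*((-19/(-4) - 5)/((15 - 2*(-1))/(-5 - 1) - 13)) = -817*(-19*(-¼) - 5)/((15 + 2)/(-6) - 13) = -817*(19/4 - 5)/(-⅙*17 - 13) = -(-817)/(4*(-17/6 - 13)) = -(-817)/(4*(-95/6)) = -(-817)*(-6)/(4*95) = -817*3/190 = -129/10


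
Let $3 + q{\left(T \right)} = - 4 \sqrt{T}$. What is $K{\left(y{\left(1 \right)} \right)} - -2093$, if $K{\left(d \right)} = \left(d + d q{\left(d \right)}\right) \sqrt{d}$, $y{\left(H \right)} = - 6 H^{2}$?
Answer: $1949 + 12 i \sqrt{6} \approx 1949.0 + 29.394 i$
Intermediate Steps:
$q{\left(T \right)} = -3 - 4 \sqrt{T}$
$K{\left(d \right)} = \sqrt{d} \left(d + d \left(-3 - 4 \sqrt{d}\right)\right)$ ($K{\left(d \right)} = \left(d + d \left(-3 - 4 \sqrt{d}\right)\right) \sqrt{d} = \sqrt{d} \left(d + d \left(-3 - 4 \sqrt{d}\right)\right)$)
$K{\left(y{\left(1 \right)} \right)} - -2093 = \left(- 4 \left(- 6 \cdot 1^{2}\right)^{2} - 2 \left(- 6 \cdot 1^{2}\right)^{\frac{3}{2}}\right) - -2093 = \left(- 4 \left(\left(-6\right) 1\right)^{2} - 2 \left(\left(-6\right) 1\right)^{\frac{3}{2}}\right) + 2093 = \left(- 4 \left(-6\right)^{2} - 2 \left(-6\right)^{\frac{3}{2}}\right) + 2093 = \left(\left(-4\right) 36 - 2 \left(- 6 i \sqrt{6}\right)\right) + 2093 = \left(-144 + 12 i \sqrt{6}\right) + 2093 = 1949 + 12 i \sqrt{6}$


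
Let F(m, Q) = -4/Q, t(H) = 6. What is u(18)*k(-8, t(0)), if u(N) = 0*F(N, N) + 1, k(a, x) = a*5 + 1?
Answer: -39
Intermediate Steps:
k(a, x) = 1 + 5*a (k(a, x) = 5*a + 1 = 1 + 5*a)
u(N) = 1 (u(N) = 0*(-4/N) + 1 = 0 + 1 = 1)
u(18)*k(-8, t(0)) = 1*(1 + 5*(-8)) = 1*(1 - 40) = 1*(-39) = -39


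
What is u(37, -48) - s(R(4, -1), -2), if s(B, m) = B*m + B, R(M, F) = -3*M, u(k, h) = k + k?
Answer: 62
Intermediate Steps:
u(k, h) = 2*k
s(B, m) = B + B*m
u(37, -48) - s(R(4, -1), -2) = 2*37 - (-3*4)*(1 - 2) = 74 - (-12)*(-1) = 74 - 1*12 = 74 - 12 = 62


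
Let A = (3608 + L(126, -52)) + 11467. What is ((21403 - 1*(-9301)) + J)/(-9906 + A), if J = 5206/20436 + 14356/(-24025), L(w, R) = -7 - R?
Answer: 7537362512267/1279971564300 ≈ 5.8887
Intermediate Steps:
J = -84152533/245487450 (J = 5206*(1/20436) + 14356*(-1/24025) = 2603/10218 - 14356/24025 = -84152533/245487450 ≈ -0.34280)
A = 15120 (A = (3608 + (-7 - 1*(-52))) + 11467 = (3608 + (-7 + 52)) + 11467 = (3608 + 45) + 11467 = 3653 + 11467 = 15120)
((21403 - 1*(-9301)) + J)/(-9906 + A) = ((21403 - 1*(-9301)) - 84152533/245487450)/(-9906 + 15120) = ((21403 + 9301) - 84152533/245487450)/5214 = (30704 - 84152533/245487450)*(1/5214) = (7537362512267/245487450)*(1/5214) = 7537362512267/1279971564300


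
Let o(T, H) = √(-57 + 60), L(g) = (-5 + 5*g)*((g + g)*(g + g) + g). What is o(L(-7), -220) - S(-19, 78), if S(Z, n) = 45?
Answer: -45 + √3 ≈ -43.268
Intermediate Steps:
L(g) = (-5 + 5*g)*(g + 4*g²) (L(g) = (-5 + 5*g)*((2*g)*(2*g) + g) = (-5 + 5*g)*(4*g² + g) = (-5 + 5*g)*(g + 4*g²))
o(T, H) = √3
o(L(-7), -220) - S(-19, 78) = √3 - 1*45 = √3 - 45 = -45 + √3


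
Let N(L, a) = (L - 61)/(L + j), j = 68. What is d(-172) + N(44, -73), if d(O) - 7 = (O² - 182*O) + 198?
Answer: 6842399/112 ≈ 61093.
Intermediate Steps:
d(O) = 205 + O² - 182*O (d(O) = 7 + ((O² - 182*O) + 198) = 7 + (198 + O² - 182*O) = 205 + O² - 182*O)
N(L, a) = (-61 + L)/(68 + L) (N(L, a) = (L - 61)/(L + 68) = (-61 + L)/(68 + L))
d(-172) + N(44, -73) = (205 + (-172)² - 182*(-172)) + (-61 + 44)/(68 + 44) = (205 + 29584 + 31304) - 17/112 = 61093 + (1/112)*(-17) = 61093 - 17/112 = 6842399/112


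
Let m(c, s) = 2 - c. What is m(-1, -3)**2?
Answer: 9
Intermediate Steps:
m(-1, -3)**2 = (2 - 1*(-1))**2 = (2 + 1)**2 = 3**2 = 9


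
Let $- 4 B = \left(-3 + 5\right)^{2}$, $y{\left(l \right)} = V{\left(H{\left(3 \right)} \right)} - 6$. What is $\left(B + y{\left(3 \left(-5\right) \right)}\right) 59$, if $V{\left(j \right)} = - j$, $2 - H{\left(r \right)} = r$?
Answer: $-354$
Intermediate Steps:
$H{\left(r \right)} = 2 - r$
$y{\left(l \right)} = -5$ ($y{\left(l \right)} = - (2 - 3) - 6 = \left(-1\right) \left(-1\right) - 6 = 1 - 6 = -5$)
$B = -1$ ($B = - \frac{\left(-3 + 5\right)^{2}}{4} = - \frac{2^{2}}{4} = \left(- \frac{1}{4}\right) 4 = -1$)
$\left(B + y{\left(3 \left(-5\right) \right)}\right) 59 = \left(-1 - 5\right) 59 = \left(-6\right) 59 = -354$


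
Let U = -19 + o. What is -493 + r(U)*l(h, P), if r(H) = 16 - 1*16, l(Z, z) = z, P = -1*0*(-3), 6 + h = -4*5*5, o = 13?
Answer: -493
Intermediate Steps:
h = -106 (h = -6 - 4*5*5 = -6 - 20*5 = -6 - 100 = -106)
P = 0 (P = 0*(-3) = 0)
U = -6 (U = -19 + 13 = -6)
r(H) = 0 (r(H) = 16 - 16 = 0)
-493 + r(U)*l(h, P) = -493 + 0*0 = -493 + 0 = -493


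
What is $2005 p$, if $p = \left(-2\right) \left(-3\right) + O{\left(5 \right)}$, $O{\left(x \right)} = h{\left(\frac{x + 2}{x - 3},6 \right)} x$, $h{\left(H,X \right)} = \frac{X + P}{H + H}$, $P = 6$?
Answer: $\frac{204510}{7} \approx 29216.0$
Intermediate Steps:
$h{\left(H,X \right)} = \frac{6 + X}{2 H}$ ($h{\left(H,X \right)} = \frac{X + 6}{H + H} = \frac{6 + X}{2 H}$)
$O{\left(x \right)} = \frac{6 x \left(-3 + x\right)}{2 + x}$ ($O{\left(x \right)} = \frac{6 + 6}{2 \frac{x + 2}{x - 3}} x = \frac{1}{2} \frac{1}{\left(2 + x\right) \frac{1}{-3 + x}} 12 x = \frac{1}{2} \frac{1}{\frac{1}{-3 + x} \left(2 + x\right)} 12 x = \frac{1}{2} \frac{-3 + x}{2 + x} 12 x = \frac{6 \left(-3 + x\right)}{2 + x} x = \frac{6 x \left(-3 + x\right)}{2 + x}$)
$p = \frac{102}{7}$ ($p = \left(-2\right) \left(-3\right) + 6 \cdot 5 \frac{1}{2 + 5} \left(-3 + 5\right) = 6 + 6 \cdot 5 \cdot \frac{1}{7} \cdot 2 = 6 + \frac{60}{7} = \frac{102}{7} \approx 14.571$)
$2005 p = 2005 \cdot \frac{102}{7} = \frac{204510}{7}$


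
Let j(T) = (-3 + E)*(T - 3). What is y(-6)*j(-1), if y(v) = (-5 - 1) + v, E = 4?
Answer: 48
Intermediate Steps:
y(v) = -6 + v
j(T) = -3 + T (j(T) = (-3 + 4)*(T - 3) = 1*(-3 + T) = -3 + T)
y(-6)*j(-1) = (-6 - 6)*(-3 - 1) = -12*(-4) = 48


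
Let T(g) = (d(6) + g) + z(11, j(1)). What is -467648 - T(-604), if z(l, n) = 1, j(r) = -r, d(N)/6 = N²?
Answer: -467261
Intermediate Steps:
d(N) = 6*N²
T(g) = 217 + g (T(g) = (6*6² + g) + 1 = (6*36 + g) + 1 = (216 + g) + 1 = 217 + g)
-467648 - T(-604) = -467648 - (217 - 604) = -467648 - 1*(-387) = -467648 + 387 = -467261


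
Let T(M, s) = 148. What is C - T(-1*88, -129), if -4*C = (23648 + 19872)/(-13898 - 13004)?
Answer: -1985308/13451 ≈ -147.60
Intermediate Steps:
C = 5440/13451 (C = -(23648 + 19872)/(4*(-13898 - 13004)) = -10880/(-26902) = -10880*(-1)/26902 = -1/4*(-21760/13451) = 5440/13451 ≈ 0.40443)
C - T(-1*88, -129) = 5440/13451 - 1*148 = 5440/13451 - 148 = -1985308/13451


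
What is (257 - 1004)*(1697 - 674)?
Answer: -764181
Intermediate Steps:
(257 - 1004)*(1697 - 674) = -747*1023 = -764181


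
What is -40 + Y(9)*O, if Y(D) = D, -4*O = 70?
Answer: -395/2 ≈ -197.50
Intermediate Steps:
O = -35/2 (O = -1/4*70 = -35/2 ≈ -17.500)
-40 + Y(9)*O = -40 + 9*(-35/2) = -40 - 315/2 = -395/2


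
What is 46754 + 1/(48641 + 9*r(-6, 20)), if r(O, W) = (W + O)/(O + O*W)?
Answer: 2274114561/48640 ≈ 46754.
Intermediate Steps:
r(O, W) = (O + W)/(O + O*W)
46754 + 1/(48641 + 9*r(-6, 20)) = 46754 + 1/(48641 + 9*((-6 + 20)/((-6)*(1 + 20)))) = 46754 + 1/(48641 + 9*(-1/6*14/21)) = 46754 + 1/(48641 + 9*(-1/6*1/21*14)) = 46754 + 1/(48641 + 9*(-1/9)) = 46754 + 1/(48641 - 1) = 46754 + 1/48640 = 2274114561/48640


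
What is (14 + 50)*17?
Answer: 1088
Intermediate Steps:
(14 + 50)*17 = 64*17 = 1088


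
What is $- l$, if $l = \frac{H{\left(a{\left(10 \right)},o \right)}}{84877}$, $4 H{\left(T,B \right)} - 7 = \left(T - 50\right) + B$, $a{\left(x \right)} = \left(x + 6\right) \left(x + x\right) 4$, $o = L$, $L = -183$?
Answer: $- \frac{527}{169754} \approx -0.0031045$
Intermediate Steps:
$o = -183$
$a{\left(x \right)} = 8 x \left(6 + x\right)$ ($a{\left(x \right)} = \left(6 + x\right) 2 x 4 = 2 x \left(6 + x\right) 4 = 8 x \left(6 + x\right)$)
$H{\left(T,B \right)} = - \frac{43}{4} + \frac{B}{4} + \frac{T}{4}$ ($H{\left(T,B \right)} = \frac{7}{4} + \frac{\left(T - 50\right) + B}{4} = \frac{7}{4} + \frac{\left(-50 + T\right) + B}{4} = \frac{7}{4} + \frac{-50 + B + T}{4} = \frac{7}{4} + \left(- \frac{25}{2} + \frac{B}{4} + \frac{T}{4}\right) = - \frac{43}{4} + \frac{B}{4} + \frac{T}{4}$)
$l = \frac{527}{169754}$ ($l = \frac{- \frac{43}{4} + \frac{1}{4} \left(-183\right) + \frac{8 \cdot 10 \left(6 + 10\right)}{4}}{84877} = \left(- \frac{43}{4} - \frac{183}{4} + \frac{8 \cdot 10 \cdot 16}{4}\right) \frac{1}{84877} = \left(- \frac{43}{4} - \frac{183}{4} + \frac{1}{4} \cdot 1280\right) \frac{1}{84877} = \left(- \frac{43}{4} - \frac{183}{4} + 320\right) \frac{1}{84877} = \frac{527}{2} \cdot \frac{1}{84877} = \frac{527}{169754} \approx 0.0031045$)
$- l = \left(-1\right) \frac{527}{169754} = - \frac{527}{169754}$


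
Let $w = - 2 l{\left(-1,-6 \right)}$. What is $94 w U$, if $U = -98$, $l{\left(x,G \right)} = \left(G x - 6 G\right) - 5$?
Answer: $681688$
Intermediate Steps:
$l{\left(x,G \right)} = -5 - 6 G + G x$ ($l{\left(x,G \right)} = \left(- 6 G + G x\right) - 5 = -5 - 6 G + G x$)
$w = -74$ ($w = - 2 \left(-5 - -36 - -6\right) = - 2 \left(-5 + 36 + 6\right) = \left(-2\right) 37 = -74$)
$94 w U = 94 \left(-74\right) \left(-98\right) = \left(-6956\right) \left(-98\right) = 681688$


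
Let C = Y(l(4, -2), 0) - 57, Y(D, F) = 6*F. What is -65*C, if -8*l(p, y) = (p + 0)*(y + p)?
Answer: 3705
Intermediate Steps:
l(p, y) = -p*(p + y)/8 (l(p, y) = -(p + 0)*(y + p)/8 = -p*(p + y)/8)
C = -57 (C = 6*0 - 57 = 0 - 57 = -57)
-65*C = -65*(-57) = 3705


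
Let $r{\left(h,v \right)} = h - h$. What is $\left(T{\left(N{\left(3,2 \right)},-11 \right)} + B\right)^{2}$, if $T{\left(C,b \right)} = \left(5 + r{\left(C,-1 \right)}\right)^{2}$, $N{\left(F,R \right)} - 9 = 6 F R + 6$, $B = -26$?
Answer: $1$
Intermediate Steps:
$r{\left(h,v \right)} = 0$
$N{\left(F,R \right)} = 15 + 6 F R$ ($N{\left(F,R \right)} = 9 + \left(6 F R + 6\right) = 9 + \left(6 + 6 F R\right) = 15 + 6 F R$)
$T{\left(C,b \right)} = 25$ ($T{\left(C,b \right)} = \left(5 + 0\right)^{2} = 5^{2} = 25$)
$\left(T{\left(N{\left(3,2 \right)},-11 \right)} + B\right)^{2} = \left(25 - 26\right)^{2} = \left(-1\right)^{2} = 1$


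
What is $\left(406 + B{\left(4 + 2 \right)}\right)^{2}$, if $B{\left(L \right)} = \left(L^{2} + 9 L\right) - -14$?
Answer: $260100$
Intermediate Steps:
$B{\left(L \right)} = 14 + L^{2} + 9 L$ ($B{\left(L \right)} = \left(L^{2} + 9 L\right) + 14 = 14 + L^{2} + 9 L$)
$\left(406 + B{\left(4 + 2 \right)}\right)^{2} = \left(406 + \left(14 + \left(4 + 2\right)^{2} + 9 \left(4 + 2\right)\right)\right)^{2} = \left(406 + \left(14 + 6^{2} + 9 \cdot 6\right)\right)^{2} = \left(406 + \left(14 + 36 + 54\right)\right)^{2} = \left(406 + 104\right)^{2} = 510^{2} = 260100$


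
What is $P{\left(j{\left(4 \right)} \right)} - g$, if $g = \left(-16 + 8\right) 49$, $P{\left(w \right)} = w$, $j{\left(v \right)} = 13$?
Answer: $405$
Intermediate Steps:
$g = -392$ ($g = \left(-8\right) 49 = -392$)
$P{\left(j{\left(4 \right)} \right)} - g = 13 - -392 = 13 + 392 = 405$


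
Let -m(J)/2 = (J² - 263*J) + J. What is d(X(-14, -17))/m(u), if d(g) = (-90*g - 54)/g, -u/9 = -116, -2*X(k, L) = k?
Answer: 19/317492 ≈ 5.9844e-5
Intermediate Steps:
X(k, L) = -k/2
u = 1044 (u = -9*(-116) = 1044)
m(J) = -2*J² + 524*J (m(J) = -2*((J² - 263*J) + J) = -2*(J² - 262*J) = -2*J² + 524*J)
d(g) = (-54 - 90*g)/g
d(X(-14, -17))/m(u) = (-90 - 54/((-½*(-14))))/((2*1044*(262 - 1*1044))) = (-90 - 54/7)/((2*1044*(262 - 1044))) = (-90 - 54*⅐)/((2*1044*(-782))) = (-90 - 54/7)/(-1632816) = -684/7*(-1/1632816) = 19/317492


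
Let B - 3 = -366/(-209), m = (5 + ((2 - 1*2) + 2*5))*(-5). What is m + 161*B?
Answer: 144198/209 ≈ 689.94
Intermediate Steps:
m = -75 (m = (5 + ((2 - 2) + 10))*(-5) = (5 + (0 + 10))*(-5) = (5 + 10)*(-5) = 15*(-5) = -75)
B = 993/209 (B = 3 - 366/(-209) = 3 - 366*(-1/209) = 3 + 366/209 = 993/209 ≈ 4.7512)
m + 161*B = -75 + 161*(993/209) = -75 + 159873/209 = 144198/209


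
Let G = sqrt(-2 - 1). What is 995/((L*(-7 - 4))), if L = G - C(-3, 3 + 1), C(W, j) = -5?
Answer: -4975/308 + 995*I*sqrt(3)/308 ≈ -16.153 + 5.5954*I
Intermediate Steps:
G = I*sqrt(3) (G = sqrt(-3) = I*sqrt(3) ≈ 1.732*I)
L = 5 + I*sqrt(3) (L = I*sqrt(3) - 1*(-5) = I*sqrt(3) + 5 = 5 + I*sqrt(3) ≈ 5.0 + 1.732*I)
995/((L*(-7 - 4))) = 995/(((5 + I*sqrt(3))*(-7 - 4))) = 995/(((5 + I*sqrt(3))*(-11))) = 995/(-55 - 11*I*sqrt(3))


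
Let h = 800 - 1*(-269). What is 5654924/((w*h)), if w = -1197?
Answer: -5654924/1279593 ≈ -4.4193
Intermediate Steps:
h = 1069 (h = 800 + 269 = 1069)
5654924/((w*h)) = 5654924/((-1197*1069)) = 5654924/(-1279593) = 5654924*(-1/1279593) = -5654924/1279593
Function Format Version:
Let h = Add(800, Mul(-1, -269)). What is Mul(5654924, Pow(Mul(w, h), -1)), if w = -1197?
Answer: Rational(-5654924, 1279593) ≈ -4.4193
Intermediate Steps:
h = 1069 (h = Add(800, 269) = 1069)
Mul(5654924, Pow(Mul(w, h), -1)) = Mul(5654924, Pow(Mul(-1197, 1069), -1)) = Mul(5654924, Pow(-1279593, -1)) = Mul(5654924, Rational(-1, 1279593)) = Rational(-5654924, 1279593)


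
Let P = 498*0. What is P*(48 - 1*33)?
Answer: 0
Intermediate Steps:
P = 0
P*(48 - 1*33) = 0*(48 - 1*33) = 0*(48 - 33) = 0*15 = 0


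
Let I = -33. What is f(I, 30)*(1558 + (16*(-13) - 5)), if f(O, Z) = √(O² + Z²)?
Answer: 4035*√221 ≈ 59985.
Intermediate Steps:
f(I, 30)*(1558 + (16*(-13) - 5)) = √((-33)² + 30²)*(1558 + (16*(-13) - 5)) = √(1089 + 900)*(1558 + (-208 - 5)) = √1989*(1558 - 213) = (3*√221)*1345 = 4035*√221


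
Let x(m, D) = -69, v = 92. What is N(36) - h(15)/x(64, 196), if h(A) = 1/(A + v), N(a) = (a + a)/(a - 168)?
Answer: -44287/81213 ≈ -0.54532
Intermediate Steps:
N(a) = 2*a/(-168 + a) (N(a) = (2*a)/(-168 + a) = 2*a/(-168 + a))
h(A) = 1/(92 + A) (h(A) = 1/(A + 92) = 1/(92 + A))
N(36) - h(15)/x(64, 196) = 2*36/(-168 + 36) - 1/((92 + 15)*(-69)) = 2*36/(-132) - (-1)/(107*69) = 2*36*(-1/132) - (-1)/(107*69) = -6/11 - 1*(-1/7383) = -6/11 + 1/7383 = -44287/81213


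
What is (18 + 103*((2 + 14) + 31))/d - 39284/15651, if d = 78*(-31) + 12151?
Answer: -306302963/152331183 ≈ -2.0108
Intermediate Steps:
d = 9733 (d = -2418 + 12151 = 9733)
(18 + 103*((2 + 14) + 31))/d - 39284/15651 = (18 + 103*((2 + 14) + 31))/9733 - 39284/15651 = (18 + 103*(16 + 31))*(1/9733) - 39284*1/15651 = (18 + 103*47)*(1/9733) - 39284/15651 = (18 + 4841)*(1/9733) - 39284/15651 = 4859*(1/9733) - 39284/15651 = 4859/9733 - 39284/15651 = -306302963/152331183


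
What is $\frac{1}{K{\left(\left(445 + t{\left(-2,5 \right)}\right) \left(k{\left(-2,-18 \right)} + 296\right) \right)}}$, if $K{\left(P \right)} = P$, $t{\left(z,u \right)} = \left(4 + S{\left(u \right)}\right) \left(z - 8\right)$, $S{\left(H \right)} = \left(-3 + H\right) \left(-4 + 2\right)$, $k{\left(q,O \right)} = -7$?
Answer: $\frac{1}{128605} \approx 7.7757 \cdot 10^{-6}$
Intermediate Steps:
$S{\left(H \right)} = 6 - 2 H$ ($S{\left(H \right)} = \left(-3 + H\right) \left(-2\right) = 6 - 2 H$)
$t{\left(z,u \right)} = \left(-8 + z\right) \left(10 - 2 u\right)$ ($t{\left(z,u \right)} = \left(4 - \left(-6 + 2 u\right)\right) \left(z - 8\right) = \left(10 - 2 u\right) \left(-8 + z\right) = \left(-8 + z\right) \left(10 - 2 u\right)$)
$\frac{1}{K{\left(\left(445 + t{\left(-2,5 \right)}\right) \left(k{\left(-2,-18 \right)} + 296\right) \right)}} = \frac{1}{\left(445 + \left(-80 + 10 \left(-2\right) + 16 \cdot 5 - 10 \left(-2\right)\right)\right) \left(-7 + 296\right)} = \frac{1}{\left(445 + \left(-80 - 20 + 80 + 20\right)\right) 289} = \frac{1}{\left(445 + 0\right) 289} = \frac{1}{445 \cdot 289} = \frac{1}{128605}$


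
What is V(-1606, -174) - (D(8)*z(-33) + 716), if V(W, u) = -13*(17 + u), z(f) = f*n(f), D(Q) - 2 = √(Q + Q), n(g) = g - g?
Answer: 1325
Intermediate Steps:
n(g) = 0
D(Q) = 2 + √2*√Q (D(Q) = 2 + √(Q + Q) = 2 + √(2*Q) = 2 + √2*√Q)
z(f) = 0 (z(f) = f*0 = 0)
V(W, u) = -221 - 13*u
V(-1606, -174) - (D(8)*z(-33) + 716) = (-221 - 13*(-174)) - ((2 + √2*√8)*0 + 716) = (-221 + 2262) - ((2 + √2*(2*√2))*0 + 716) = 2041 - ((2 + 4)*0 + 716) = 2041 - (6*0 + 716) = 2041 - (0 + 716) = 2041 - 1*716 = 2041 - 716 = 1325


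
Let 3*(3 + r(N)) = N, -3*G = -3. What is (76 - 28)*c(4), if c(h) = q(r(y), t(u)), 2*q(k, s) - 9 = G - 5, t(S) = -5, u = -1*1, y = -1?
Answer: 120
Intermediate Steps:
u = -1
G = 1 (G = -1/3*(-3) = 1)
r(N) = -3 + N/3
q(k, s) = 5/2 (q(k, s) = 9/2 + (1 - 5)/2 = 9/2 + (1/2)*(-4) = 9/2 - 2 = 5/2)
c(h) = 5/2
(76 - 28)*c(4) = (76 - 28)*(5/2) = 48*(5/2) = 120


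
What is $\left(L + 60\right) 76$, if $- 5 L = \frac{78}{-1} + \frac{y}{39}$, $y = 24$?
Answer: $\frac{372856}{65} \approx 5736.3$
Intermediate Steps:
$L = \frac{1006}{65}$ ($L = - \frac{\frac{78}{-1} + \frac{24}{39}}{5} = - \frac{78 \left(-1\right) + 24 \cdot \frac{1}{39}}{5} = - \frac{-78 + \frac{8}{13}}{5} = \left(- \frac{1}{5}\right) \left(- \frac{1006}{13}\right) = \frac{1006}{65} \approx 15.477$)
$\left(L + 60\right) 76 = \left(\frac{1006}{65} + 60\right) 76 = \frac{4906}{65} \cdot 76 = \frac{372856}{65}$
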